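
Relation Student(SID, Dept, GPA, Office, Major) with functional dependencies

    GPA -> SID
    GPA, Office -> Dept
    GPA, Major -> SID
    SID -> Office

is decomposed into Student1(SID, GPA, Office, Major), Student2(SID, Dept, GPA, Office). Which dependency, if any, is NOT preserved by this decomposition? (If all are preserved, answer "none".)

GPA → SID lies within Student1.
GPA, Office → Dept lies within Student2.
GPA, Major → SID lies within Student1.
SID → Office lies within Student1.
Every dependency is enforceable on the fragments, so the decomposition is dependency-preserving.

none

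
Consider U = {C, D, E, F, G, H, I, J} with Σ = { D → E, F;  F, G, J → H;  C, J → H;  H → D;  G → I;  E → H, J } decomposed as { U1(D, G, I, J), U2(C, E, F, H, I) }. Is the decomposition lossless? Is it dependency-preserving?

lossy and not dependency-preserving

Lossless test: (I)⁺ = {I}, which is a superkey of neither fragment — lossy.
Dependency preservation: the restricted closure of {D} across the fragments never reaches {E, F}, so D → E, F cannot be enforced without a join — not preserved.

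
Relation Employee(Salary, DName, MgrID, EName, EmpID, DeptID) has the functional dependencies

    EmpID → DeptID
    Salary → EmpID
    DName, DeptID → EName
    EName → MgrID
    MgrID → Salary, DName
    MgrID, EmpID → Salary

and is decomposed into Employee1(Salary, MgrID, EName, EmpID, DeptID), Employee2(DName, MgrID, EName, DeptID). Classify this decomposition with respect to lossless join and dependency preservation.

lossless and dependency-preserving

Lossless test: (MgrID, EName, DeptID)⁺ = {Salary, DName, MgrID, EName, EmpID, DeptID}, which contains all of one fragment — lossless.
Dependency preservation: MgrID → Salary, DName is not contained in any single fragment, but the restricted closure of its left-hand side across the fragments still reaches the right-hand side; the remaining FDs each lie inside some fragment. All dependencies are preserved.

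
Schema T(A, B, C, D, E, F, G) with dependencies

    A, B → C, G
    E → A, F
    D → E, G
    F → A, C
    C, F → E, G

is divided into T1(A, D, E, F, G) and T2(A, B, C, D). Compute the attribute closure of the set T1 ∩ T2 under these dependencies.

A, C, D, E, F, G

T1 ∩ T2 = {A, D}.
D → E, G applies, adding E, G
E → A, F applies, adding F
F → A, C applies, adding C
Closure: {A, C, D, E, F, G}.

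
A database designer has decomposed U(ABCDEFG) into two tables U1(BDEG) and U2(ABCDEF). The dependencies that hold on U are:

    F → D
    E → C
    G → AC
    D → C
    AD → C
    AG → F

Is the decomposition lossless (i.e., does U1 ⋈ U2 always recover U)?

Common attributes: U1 ∩ U2 = {BDE}.
Closure of {BDE}: E → C applies, adding C. So (BDE)⁺ = {BCDE}.
The closure contains neither all of U1 = {BDEG} nor all of U2 = {ABCDEF}, so the common attributes are not a superkey of either fragment. The join is lossy.

No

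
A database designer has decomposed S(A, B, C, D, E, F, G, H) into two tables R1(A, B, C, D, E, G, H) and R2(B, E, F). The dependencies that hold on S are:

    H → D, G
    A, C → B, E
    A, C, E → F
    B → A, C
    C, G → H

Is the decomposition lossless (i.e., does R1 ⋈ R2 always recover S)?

Common attributes: R1 ∩ R2 = {B, E}.
Closure of {B, E}: B → A, C applies, adding A, C; A, C, E → F applies, adding F. So (B, E)⁺ = {A, B, C, E, F}.
This closure contains every attribute of R2, so R1 ∩ R2 → R2. The join is lossless.

Yes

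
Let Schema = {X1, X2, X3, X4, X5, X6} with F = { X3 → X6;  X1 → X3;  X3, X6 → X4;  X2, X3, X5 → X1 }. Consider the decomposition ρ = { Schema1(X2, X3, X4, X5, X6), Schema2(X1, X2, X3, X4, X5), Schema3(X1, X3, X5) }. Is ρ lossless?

Yes

Chase test. Columns are X1, X2, X3, X4, X5, X6; row i has aⱼ where attribute j ∈ Schemai, else bᵢⱼ.
Initial tableau (one row per fragment):
  row 1: b11 a2 a3 a4 a5 a6
  row 2: a1 a2 a3 a4 a5 b26
  row 3: a1 b32 a3 b34 a5 b36
Rows 1 and 2 agree on X3; apply X3→X6 and equate their X6 entries.
Rows 1 and 3 agree on X3; apply X3→X6 and equate their X6 entries.
Rows 1 and 3 agree on X3, X6; apply X3, X6→X4 and equate their X4 entries.
Rows 1 and 2 agree on X2, X3, X5; apply X2, X3, X5→X1 and equate their X1 entries.
Row 1 is now all distinguished symbols — the join is lossless.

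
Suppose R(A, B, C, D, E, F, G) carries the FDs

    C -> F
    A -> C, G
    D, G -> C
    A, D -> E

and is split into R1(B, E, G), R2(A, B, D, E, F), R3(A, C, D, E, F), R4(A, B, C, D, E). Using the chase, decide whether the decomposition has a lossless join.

No

Chase test. Columns are A, B, C, D, E, F, G; row i has aⱼ where attribute j ∈ Ri, else bᵢⱼ.
Initial tableau (one row per fragment):
  row 1: b11 a2 b13 b14 a5 b16 a7
  row 2: a1 a2 b23 a4 a5 a6 b27
  row 3: a1 b32 a3 a4 a5 a6 b37
  row 4: a1 a2 a3 a4 a5 b46 b47
Rows 3 and 4 agree on C; apply C→F and equate their F entries.
Rows 2 and 3 agree on A; apply A→C, G and equate their C, G entries.
Rows 2 and 4 agree on A; apply A→C, G and equate their C, G entries.
No row becomes fully distinguished — the join is lossy.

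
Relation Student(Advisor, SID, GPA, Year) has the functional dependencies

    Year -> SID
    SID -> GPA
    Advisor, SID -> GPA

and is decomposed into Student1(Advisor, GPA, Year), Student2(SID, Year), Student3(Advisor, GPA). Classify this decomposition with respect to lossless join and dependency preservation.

Lossless test (chase): Rows 1 and 2 agree on Year; apply Year→SID and equate their SID entries. Rows 1 and 2 agree on SID; apply SID→GPA and equate their GPA entries. Row 1 is now all distinguished symbols — the join is lossless.
Dependency preservation: the restricted closure of {SID} across the fragments never reaches {GPA}, so SID → GPA cannot be enforced without a join — not preserved.

lossless but not dependency-preserving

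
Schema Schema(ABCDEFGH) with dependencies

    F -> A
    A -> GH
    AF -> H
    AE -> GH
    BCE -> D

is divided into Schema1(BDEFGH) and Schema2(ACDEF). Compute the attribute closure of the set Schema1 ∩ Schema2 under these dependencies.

ADEFGH

Schema1 ∩ Schema2 = {DEF}.
F → A applies, adding A
A → GH applies, adding GH
Closure: {ADEFGH}.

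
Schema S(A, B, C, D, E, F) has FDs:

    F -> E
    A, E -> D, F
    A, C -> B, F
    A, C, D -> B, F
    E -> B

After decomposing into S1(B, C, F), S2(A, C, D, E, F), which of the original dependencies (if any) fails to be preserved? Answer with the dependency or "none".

Check E → B: no single fragment contains all of {B, E}, and the restricted closure of {E} across the fragments never reaches {B}.
F → E is preserved.
A, E → D, F is preserved.
A, C → B, F is preserved.
A, C, D → B, F is preserved.

E -> B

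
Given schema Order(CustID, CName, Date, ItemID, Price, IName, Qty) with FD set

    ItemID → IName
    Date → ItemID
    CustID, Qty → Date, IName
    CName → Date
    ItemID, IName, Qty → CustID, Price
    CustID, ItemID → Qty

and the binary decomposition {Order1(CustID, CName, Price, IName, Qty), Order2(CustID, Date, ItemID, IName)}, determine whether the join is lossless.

Common attributes: Order1 ∩ Order2 = {CustID, IName}.
No dependency enlarges {CustID, IName}, so (CustID, IName)⁺ = {CustID, IName}.
The closure contains neither all of Order1 = {CustID, CName, Price, IName, Qty} nor all of Order2 = {CustID, Date, ItemID, IName}, so the common attributes are not a superkey of either fragment. The join is lossy.

No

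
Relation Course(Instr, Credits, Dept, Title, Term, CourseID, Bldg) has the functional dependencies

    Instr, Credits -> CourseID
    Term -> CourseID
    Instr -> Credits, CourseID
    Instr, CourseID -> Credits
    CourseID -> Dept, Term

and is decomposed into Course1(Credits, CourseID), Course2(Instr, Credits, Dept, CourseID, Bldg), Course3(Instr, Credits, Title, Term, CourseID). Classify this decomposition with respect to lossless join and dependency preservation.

Lossless test (chase): Rows 1 and 2 agree on CourseID; apply CourseID→Dept, Term and equate their Dept, Term entries. Rows 1 and 3 agree on CourseID; apply CourseID→Dept, Term and equate their Dept, Term entries. No row becomes fully distinguished — the join is lossy.
Dependency preservation: CourseID → Dept, Term is not contained in any single fragment, but the restricted closure of its left-hand side across the fragments still reaches the right-hand side; the remaining FDs each lie inside some fragment. All dependencies are preserved.

lossy but dependency-preserving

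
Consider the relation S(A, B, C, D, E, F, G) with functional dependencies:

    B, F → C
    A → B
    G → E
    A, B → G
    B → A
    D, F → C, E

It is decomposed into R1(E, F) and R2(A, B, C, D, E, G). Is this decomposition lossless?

Common attributes: R1 ∩ R2 = {E}.
No dependency enlarges {E}, so (E)⁺ = {E}.
The closure contains neither all of R1 = {E, F} nor all of R2 = {A, B, C, D, E, G}, so the common attributes are not a superkey of either fragment. The join is lossy.

No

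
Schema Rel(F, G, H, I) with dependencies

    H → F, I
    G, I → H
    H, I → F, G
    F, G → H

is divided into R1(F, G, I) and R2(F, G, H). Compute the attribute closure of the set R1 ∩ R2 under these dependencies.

R1 ∩ R2 = {F, G}.
F, G → H applies, adding H
H → F, I applies, adding I
Closure: {F, G, H, I}.

F, G, H, I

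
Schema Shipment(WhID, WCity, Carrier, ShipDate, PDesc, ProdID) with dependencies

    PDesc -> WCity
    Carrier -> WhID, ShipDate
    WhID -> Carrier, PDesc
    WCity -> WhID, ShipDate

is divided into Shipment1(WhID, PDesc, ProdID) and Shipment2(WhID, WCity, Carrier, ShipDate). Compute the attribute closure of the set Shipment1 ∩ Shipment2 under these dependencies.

WhID, WCity, Carrier, ShipDate, PDesc

Shipment1 ∩ Shipment2 = {WhID}.
WhID → Carrier, PDesc applies, adding Carrier, PDesc
PDesc → WCity applies, adding WCity
Carrier → WhID, ShipDate applies, adding ShipDate
Closure: {WhID, WCity, Carrier, ShipDate, PDesc}.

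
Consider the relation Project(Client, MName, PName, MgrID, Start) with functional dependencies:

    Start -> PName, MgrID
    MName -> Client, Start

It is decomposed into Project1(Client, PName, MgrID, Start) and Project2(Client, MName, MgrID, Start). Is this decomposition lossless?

Yes

Common attributes: Project1 ∩ Project2 = {Client, MgrID, Start}.
Closure of {Client, MgrID, Start}: Start → PName, MgrID applies, adding PName. So (Client, MgrID, Start)⁺ = {Client, PName, MgrID, Start}.
This closure contains every attribute of Project1, so Project1 ∩ Project2 → Project1. The join is lossless.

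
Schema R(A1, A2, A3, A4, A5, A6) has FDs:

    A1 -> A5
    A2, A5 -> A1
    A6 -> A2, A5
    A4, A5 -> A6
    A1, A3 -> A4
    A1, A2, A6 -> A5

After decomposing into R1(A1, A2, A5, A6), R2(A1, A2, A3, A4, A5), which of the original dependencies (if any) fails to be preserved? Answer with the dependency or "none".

A4, A5 -> A6

Check A4, A5 → A6: no single fragment contains all of {A4, A5, A6}, and the restricted closure of {A4, A5} across the fragments never reaches {A6}.
A1 → A5 is preserved.
A2, A5 → A1 is preserved.
A6 → A2, A5 is preserved.
A1, A3 → A4 is preserved.
A1, A2, A6 → A5 is preserved.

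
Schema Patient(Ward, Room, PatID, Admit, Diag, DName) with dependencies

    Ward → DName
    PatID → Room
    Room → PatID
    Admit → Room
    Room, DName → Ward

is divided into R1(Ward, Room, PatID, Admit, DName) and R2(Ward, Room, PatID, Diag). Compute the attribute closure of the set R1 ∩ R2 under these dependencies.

Ward, Room, PatID, DName

R1 ∩ R2 = {Ward, Room, PatID}.
Ward → DName applies, adding DName
Closure: {Ward, Room, PatID, DName}.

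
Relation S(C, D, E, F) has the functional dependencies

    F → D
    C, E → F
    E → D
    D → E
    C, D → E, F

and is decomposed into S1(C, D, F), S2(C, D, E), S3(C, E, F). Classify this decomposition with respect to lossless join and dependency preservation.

lossless and dependency-preserving

Lossless test (chase): Rows 1 and 3 agree on F; apply F→D and equate their D entries. Rows 2 and 3 agree on C, E; apply C, E→F and equate their F entries. Rows 1 and 2 agree on D; apply D→E and equate their E entries. Row 1 is now all distinguished symbols — the join is lossless.
Dependency preservation: C, D → E, F is not contained in any single fragment, but the restricted closure of its left-hand side across the fragments still reaches the right-hand side; the remaining FDs each lie inside some fragment. All dependencies are preserved.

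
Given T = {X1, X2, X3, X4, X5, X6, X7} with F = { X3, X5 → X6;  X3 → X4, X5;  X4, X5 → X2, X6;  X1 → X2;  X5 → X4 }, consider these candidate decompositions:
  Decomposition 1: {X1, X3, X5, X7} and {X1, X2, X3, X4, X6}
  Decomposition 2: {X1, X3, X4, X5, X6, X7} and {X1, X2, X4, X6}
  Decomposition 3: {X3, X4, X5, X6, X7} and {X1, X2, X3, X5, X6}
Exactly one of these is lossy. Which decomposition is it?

Decomposition 3

Decomposition 1: common = {X1, X3}, closure = {X1, X2, X3, X4, X5, X6} → lossless.
Decomposition 2: common = {X1, X4, X6}, closure = {X1, X2, X4, X6} → lossless.
Decomposition 3: common = {X3, X5, X6}, closure = {X2, X3, X4, X5, X6} → lossy.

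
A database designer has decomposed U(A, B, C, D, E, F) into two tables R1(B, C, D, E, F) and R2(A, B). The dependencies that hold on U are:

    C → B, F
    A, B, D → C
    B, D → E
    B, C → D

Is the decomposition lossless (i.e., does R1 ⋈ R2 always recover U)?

No

Common attributes: R1 ∩ R2 = {B}.
No dependency enlarges {B}, so (B)⁺ = {B}.
The closure contains neither all of R1 = {B, C, D, E, F} nor all of R2 = {A, B}, so the common attributes are not a superkey of either fragment. The join is lossy.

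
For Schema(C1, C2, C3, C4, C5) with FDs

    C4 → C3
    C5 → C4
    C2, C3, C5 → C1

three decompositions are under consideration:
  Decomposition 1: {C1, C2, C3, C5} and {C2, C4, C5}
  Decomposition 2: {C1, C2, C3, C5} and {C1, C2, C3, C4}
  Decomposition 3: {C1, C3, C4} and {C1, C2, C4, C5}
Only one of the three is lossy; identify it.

Decomposition 1: common = {C2, C5}, closure = {C1, C2, C3, C4, C5} → lossless.
Decomposition 2: common = {C1, C2, C3}, closure = {C1, C2, C3} → lossy.
Decomposition 3: common = {C1, C4}, closure = {C1, C3, C4} → lossless.

Decomposition 2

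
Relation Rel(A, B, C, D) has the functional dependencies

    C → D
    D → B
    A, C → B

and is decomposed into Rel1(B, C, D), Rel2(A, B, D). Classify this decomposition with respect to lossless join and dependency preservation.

Lossless test: (B, D)⁺ = {B, D}, which is a superkey of neither fragment — lossy.
Dependency preservation: A, C → B is not contained in any single fragment, but the restricted closure of its left-hand side across the fragments still reaches the right-hand side; the remaining FDs each lie inside some fragment. All dependencies are preserved.

lossy but dependency-preserving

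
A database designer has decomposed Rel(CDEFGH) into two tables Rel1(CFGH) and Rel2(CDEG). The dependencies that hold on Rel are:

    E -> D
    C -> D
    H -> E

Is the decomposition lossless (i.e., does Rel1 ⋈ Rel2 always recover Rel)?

Common attributes: Rel1 ∩ Rel2 = {CG}.
Closure of {CG}: C → D applies, adding D. So (CG)⁺ = {CDG}.
The closure contains neither all of Rel1 = {CFGH} nor all of Rel2 = {CDEG}, so the common attributes are not a superkey of either fragment. The join is lossy.

No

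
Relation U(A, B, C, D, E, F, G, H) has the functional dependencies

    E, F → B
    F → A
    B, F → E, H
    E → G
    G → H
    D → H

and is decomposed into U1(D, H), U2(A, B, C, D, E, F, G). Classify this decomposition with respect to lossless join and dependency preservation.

lossless but not dependency-preserving

Lossless test: (D)⁺ = {D, H}, which contains all of one fragment — lossless.
Dependency preservation: the restricted closure of {B, F} across the fragments never reaches {E, H}, so B, F → E, H cannot be enforced without a join — not preserved.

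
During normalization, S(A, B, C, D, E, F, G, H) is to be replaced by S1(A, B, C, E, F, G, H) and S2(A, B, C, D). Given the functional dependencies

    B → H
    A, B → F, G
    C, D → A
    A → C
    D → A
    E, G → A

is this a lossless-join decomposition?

Common attributes: S1 ∩ S2 = {A, B, C}.
Closure of {A, B, C}: B → H applies, adding H; A, B → F, G applies, adding F, G. So (A, B, C)⁺ = {A, B, C, F, G, H}.
The closure contains neither all of S1 = {A, B, C, E, F, G, H} nor all of S2 = {A, B, C, D}, so the common attributes are not a superkey of either fragment. The join is lossy.

No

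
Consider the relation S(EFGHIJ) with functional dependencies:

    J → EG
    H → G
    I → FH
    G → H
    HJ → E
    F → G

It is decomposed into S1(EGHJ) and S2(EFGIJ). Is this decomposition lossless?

Common attributes: S1 ∩ S2 = {EGJ}.
Closure of {EGJ}: G → H applies, adding H. So (EGJ)⁺ = {EGHJ}.
This closure contains every attribute of S1, so S1 ∩ S2 → S1. The join is lossless.

Yes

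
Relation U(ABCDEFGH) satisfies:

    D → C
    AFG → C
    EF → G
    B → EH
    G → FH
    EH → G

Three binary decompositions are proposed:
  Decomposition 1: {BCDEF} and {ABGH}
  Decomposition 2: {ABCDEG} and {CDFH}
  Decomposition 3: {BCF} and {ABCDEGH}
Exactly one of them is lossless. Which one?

Decomposition 3

Decomposition 1: common = {B}, closure = {BEFGH} → lossy.
Decomposition 2: common = {CD}, closure = {CD} → lossy.
Decomposition 3: common = {BC}, closure = {BCEFGH} → lossless.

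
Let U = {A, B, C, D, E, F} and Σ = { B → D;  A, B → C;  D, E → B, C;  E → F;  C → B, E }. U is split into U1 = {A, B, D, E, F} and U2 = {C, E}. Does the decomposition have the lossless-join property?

Common attributes: U1 ∩ U2 = {E}.
Closure of {E}: E → F applies, adding F. So (E)⁺ = {E, F}.
The closure contains neither all of U1 = {A, B, D, E, F} nor all of U2 = {C, E}, so the common attributes are not a superkey of either fragment. The join is lossy.

No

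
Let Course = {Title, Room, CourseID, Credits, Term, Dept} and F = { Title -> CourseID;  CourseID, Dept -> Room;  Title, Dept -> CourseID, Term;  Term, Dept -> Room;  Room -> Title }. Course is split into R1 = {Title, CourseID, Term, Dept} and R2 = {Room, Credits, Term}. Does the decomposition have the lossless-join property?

Common attributes: R1 ∩ R2 = {Term}.
No dependency enlarges {Term}, so (Term)⁺ = {Term}.
The closure contains neither all of R1 = {Title, CourseID, Term, Dept} nor all of R2 = {Room, Credits, Term}, so the common attributes are not a superkey of either fragment. The join is lossy.

No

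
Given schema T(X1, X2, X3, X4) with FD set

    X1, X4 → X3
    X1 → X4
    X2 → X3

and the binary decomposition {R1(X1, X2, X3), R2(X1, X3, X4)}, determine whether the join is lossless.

Yes

Common attributes: R1 ∩ R2 = {X1, X3}.
Closure of {X1, X3}: X1 → X4 applies, adding X4. So (X1, X3)⁺ = {X1, X3, X4}.
This closure contains every attribute of R2, so R1 ∩ R2 → R2. The join is lossless.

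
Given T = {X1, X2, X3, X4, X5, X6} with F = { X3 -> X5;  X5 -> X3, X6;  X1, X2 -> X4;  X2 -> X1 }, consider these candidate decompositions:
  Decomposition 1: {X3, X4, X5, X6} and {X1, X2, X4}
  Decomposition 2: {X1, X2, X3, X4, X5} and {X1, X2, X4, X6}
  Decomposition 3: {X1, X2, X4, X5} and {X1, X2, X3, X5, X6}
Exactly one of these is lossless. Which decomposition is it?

Decomposition 3

Decomposition 1: common = {X4}, closure = {X4} → lossy.
Decomposition 2: common = {X1, X2, X4}, closure = {X1, X2, X4} → lossy.
Decomposition 3: common = {X1, X2, X5}, closure = {X1, X2, X3, X4, X5, X6} → lossless.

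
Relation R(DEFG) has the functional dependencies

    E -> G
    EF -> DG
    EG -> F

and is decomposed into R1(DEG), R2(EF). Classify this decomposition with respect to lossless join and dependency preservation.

Lossless test: (E)⁺ = {DEFG}, which contains all of one fragment — lossless.
Dependency preservation: EF → DG; EG → F are not contained in any single fragment, but the restricted closure of each left-hand side across the fragments still reaches the right-hand side; the remaining FDs each lie inside some fragment. All dependencies are preserved.

lossless and dependency-preserving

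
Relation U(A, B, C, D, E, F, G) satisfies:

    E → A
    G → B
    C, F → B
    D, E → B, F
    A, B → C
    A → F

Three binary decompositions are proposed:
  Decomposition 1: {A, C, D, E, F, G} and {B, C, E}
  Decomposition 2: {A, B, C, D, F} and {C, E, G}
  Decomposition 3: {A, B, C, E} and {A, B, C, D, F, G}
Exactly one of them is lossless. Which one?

Decomposition 1

Decomposition 1: common = {C, E}, closure = {A, B, C, E, F} → lossless.
Decomposition 2: common = {C}, closure = {C} → lossy.
Decomposition 3: common = {A, B, C}, closure = {A, B, C, F} → lossy.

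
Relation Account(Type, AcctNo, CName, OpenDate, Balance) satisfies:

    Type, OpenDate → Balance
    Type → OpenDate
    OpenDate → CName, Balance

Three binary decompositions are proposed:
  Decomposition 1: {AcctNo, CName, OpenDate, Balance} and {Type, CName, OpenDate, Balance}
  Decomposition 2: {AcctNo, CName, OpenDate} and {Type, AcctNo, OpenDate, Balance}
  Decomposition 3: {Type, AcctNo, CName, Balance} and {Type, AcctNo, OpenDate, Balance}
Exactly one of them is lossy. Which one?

Decomposition 1

Decomposition 1: common = {CName, OpenDate, Balance}, closure = {CName, OpenDate, Balance} → lossy.
Decomposition 2: common = {AcctNo, OpenDate}, closure = {AcctNo, CName, OpenDate, Balance} → lossless.
Decomposition 3: common = {Type, AcctNo, Balance}, closure = {Type, AcctNo, CName, OpenDate, Balance} → lossless.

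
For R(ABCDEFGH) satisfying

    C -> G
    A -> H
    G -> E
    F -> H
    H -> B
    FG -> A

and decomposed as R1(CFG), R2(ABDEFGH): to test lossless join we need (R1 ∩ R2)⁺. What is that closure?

R1 ∩ R2 = {FG}.
G → E applies, adding E
F → H applies, adding H
H → B applies, adding B
FG → A applies, adding A
Closure: {ABEFGH}.

ABEFGH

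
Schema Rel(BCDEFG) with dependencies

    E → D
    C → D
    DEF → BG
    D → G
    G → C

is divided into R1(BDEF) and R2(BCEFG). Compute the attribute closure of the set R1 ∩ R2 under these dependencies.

R1 ∩ R2 = {BEF}.
E → D applies, adding D
DEF → BG applies, adding G
G → C applies, adding C
Closure: {BCDEFG}.

BCDEFG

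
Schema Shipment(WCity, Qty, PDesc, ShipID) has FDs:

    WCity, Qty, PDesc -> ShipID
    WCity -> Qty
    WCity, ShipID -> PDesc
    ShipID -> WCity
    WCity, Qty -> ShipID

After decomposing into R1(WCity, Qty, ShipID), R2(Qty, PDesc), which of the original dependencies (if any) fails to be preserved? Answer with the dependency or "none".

WCity, ShipID -> PDesc

Check WCity, ShipID → PDesc: no single fragment contains all of {WCity, PDesc, ShipID}, and the restricted closure of {WCity, ShipID} across the fragments never reaches {PDesc}.
WCity, Qty, PDesc → ShipID is preserved.
WCity → Qty is preserved.
ShipID → WCity is preserved.
WCity, Qty → ShipID is preserved.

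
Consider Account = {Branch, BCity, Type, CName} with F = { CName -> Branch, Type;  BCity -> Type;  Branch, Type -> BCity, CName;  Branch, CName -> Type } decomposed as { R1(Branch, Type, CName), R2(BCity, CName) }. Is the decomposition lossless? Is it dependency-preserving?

Lossless test: (CName)⁺ = {Branch, BCity, Type, CName}, which contains all of one fragment — lossless.
Dependency preservation: the restricted closure of {BCity} across the fragments never reaches {Type}, so BCity → Type cannot be enforced without a join — not preserved.

lossless but not dependency-preserving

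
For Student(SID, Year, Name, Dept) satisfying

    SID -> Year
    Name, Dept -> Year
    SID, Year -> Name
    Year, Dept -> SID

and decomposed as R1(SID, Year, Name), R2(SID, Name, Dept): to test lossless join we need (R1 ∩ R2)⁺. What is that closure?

SID, Year, Name

R1 ∩ R2 = {SID, Name}.
SID → Year applies, adding Year
Closure: {SID, Year, Name}.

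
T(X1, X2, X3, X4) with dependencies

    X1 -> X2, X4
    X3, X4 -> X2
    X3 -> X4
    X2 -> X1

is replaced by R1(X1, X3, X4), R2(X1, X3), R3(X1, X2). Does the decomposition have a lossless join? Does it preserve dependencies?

Lossless test (chase): Rows 1 and 2 agree on X1; apply X1→X2, X4 and equate their X2, X4 entries. Rows 1 and 3 agree on X1; apply X1→X2, X4 and equate their X2, X4 entries. Row 1 is now all distinguished symbols — the join is lossless.
Dependency preservation: X1 → X2, X4; X3, X4 → X2 are not contained in any single fragment, but the restricted closure of each left-hand side across the fragments still reaches the right-hand side; the remaining FDs each lie inside some fragment. All dependencies are preserved.

lossless and dependency-preserving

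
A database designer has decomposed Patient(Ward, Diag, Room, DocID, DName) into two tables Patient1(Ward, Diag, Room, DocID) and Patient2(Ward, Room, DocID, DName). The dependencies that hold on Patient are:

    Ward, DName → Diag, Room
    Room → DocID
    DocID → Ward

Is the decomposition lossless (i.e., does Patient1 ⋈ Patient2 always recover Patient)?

No

Common attributes: Patient1 ∩ Patient2 = {Ward, Room, DocID}.
No dependency enlarges {Ward, Room, DocID}, so (Ward, Room, DocID)⁺ = {Ward, Room, DocID}.
The closure contains neither all of Patient1 = {Ward, Diag, Room, DocID} nor all of Patient2 = {Ward, Room, DocID, DName}, so the common attributes are not a superkey of either fragment. The join is lossy.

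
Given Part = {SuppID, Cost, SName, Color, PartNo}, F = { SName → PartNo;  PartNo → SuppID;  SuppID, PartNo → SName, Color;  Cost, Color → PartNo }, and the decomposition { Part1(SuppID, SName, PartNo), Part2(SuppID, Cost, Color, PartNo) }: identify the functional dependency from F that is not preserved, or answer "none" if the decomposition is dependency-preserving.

SName → PartNo lies within Part1.
PartNo → SuppID lies within Part1.
SuppID, PartNo → SName, Color: restricted closure across fragments reaches SName, Color.
Cost, Color → PartNo lies within Part2.
Every dependency is enforceable on the fragments, so the decomposition is dependency-preserving.

none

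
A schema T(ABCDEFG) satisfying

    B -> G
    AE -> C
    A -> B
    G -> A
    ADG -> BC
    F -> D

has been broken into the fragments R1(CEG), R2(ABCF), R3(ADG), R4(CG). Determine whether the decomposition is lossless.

Chase test. Columns are ABCDEFG; row i has aⱼ where attribute j ∈ Ri, else bᵢⱼ.
Initial tableau (one row per fragment):
  row 1: b11 b12 a3 b14 a5 b16 a7
  row 2: a1 a2 a3 b24 b25 a6 b27
  row 3: a1 b32 b33 a4 b35 b36 a7
  row 4: b41 b42 a3 b44 b45 b46 a7
Rows 2 and 3 agree on A; apply A→B and equate their B entries.
Rows 1 and 3 agree on G; apply G→A and equate their A entries.
Rows 1 and 4 agree on G; apply G→A and equate their A entries.
Rows 2 and 3 agree on B; apply B→G and equate their G entries.
Rows 1 and 2 agree on A; apply A→B and equate their B entries.
Rows 1 and 4 agree on A; apply A→B and equate their B entries.
No row becomes fully distinguished — the join is lossy.

No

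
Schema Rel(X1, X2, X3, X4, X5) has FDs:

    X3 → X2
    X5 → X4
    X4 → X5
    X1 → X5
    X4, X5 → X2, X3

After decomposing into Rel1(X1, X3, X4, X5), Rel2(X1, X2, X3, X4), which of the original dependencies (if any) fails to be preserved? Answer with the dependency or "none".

none

X3 → X2 lies within Rel2.
X5 → X4 lies within Rel1.
X4 → X5 lies within Rel1.
X1 → X5 lies within Rel1.
X4, X5 → X2, X3: restricted closure across fragments reaches X2, X3.
Every dependency is enforceable on the fragments, so the decomposition is dependency-preserving.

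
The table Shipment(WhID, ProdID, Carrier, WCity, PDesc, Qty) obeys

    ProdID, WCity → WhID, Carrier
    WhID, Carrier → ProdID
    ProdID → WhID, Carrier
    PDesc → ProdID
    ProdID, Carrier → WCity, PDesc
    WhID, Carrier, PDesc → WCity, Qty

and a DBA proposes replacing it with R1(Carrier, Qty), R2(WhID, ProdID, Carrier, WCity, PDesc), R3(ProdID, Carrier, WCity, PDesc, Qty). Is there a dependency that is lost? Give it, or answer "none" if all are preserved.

none

ProdID, WCity → WhID, Carrier lies within R2.
WhID, Carrier → ProdID lies within R2.
ProdID → WhID, Carrier lies within R2.
PDesc → ProdID lies within R2.
ProdID, Carrier → WCity, PDesc lies within R2.
WhID, Carrier, PDesc → WCity, Qty: restricted closure across fragments reaches WCity, Qty.
Every dependency is enforceable on the fragments, so the decomposition is dependency-preserving.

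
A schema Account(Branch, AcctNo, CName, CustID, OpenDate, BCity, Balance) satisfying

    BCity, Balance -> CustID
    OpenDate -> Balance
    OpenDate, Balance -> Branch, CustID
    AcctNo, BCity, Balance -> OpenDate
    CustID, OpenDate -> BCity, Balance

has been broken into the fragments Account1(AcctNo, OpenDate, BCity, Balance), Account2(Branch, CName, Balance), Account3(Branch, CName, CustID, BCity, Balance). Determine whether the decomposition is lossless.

Chase test. Columns are Branch, AcctNo, CName, CustID, OpenDate, BCity, Balance; row i has aⱼ where attribute j ∈ Accounti, else bᵢⱼ.
Initial tableau (one row per fragment):
  row 1: b11 a2 b13 b14 a5 a6 a7
  row 2: a1 b22 a3 b24 b25 b26 a7
  row 3: a1 b32 a3 a4 b35 a6 a7
Rows 1 and 3 agree on BCity, Balance; apply BCity, Balance→CustID and equate their CustID entries.
No row becomes fully distinguished — the join is lossy.

No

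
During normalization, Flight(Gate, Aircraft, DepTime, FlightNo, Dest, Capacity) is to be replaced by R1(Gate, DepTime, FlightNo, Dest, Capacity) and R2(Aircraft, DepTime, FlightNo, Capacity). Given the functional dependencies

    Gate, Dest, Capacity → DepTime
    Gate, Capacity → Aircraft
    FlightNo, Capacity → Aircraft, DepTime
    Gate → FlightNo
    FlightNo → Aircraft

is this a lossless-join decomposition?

Yes

Common attributes: R1 ∩ R2 = {DepTime, FlightNo, Capacity}.
Closure of {DepTime, FlightNo, Capacity}: FlightNo, Capacity → Aircraft, DepTime applies, adding Aircraft. So (DepTime, FlightNo, Capacity)⁺ = {Aircraft, DepTime, FlightNo, Capacity}.
This closure contains every attribute of R2, so R1 ∩ R2 → R2. The join is lossless.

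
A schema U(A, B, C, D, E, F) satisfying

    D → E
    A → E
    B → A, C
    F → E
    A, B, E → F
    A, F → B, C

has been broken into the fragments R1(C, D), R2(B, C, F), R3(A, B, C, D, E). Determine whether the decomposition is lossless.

Chase test. Columns are A, B, C, D, E, F; row i has aⱼ where attribute j ∈ Ri, else bᵢⱼ.
Initial tableau (one row per fragment):
  row 1: b11 b12 a3 a4 b15 b16
  row 2: b21 a2 a3 b24 b25 a6
  row 3: a1 a2 a3 a4 a5 b36
Rows 1 and 3 agree on D; apply D→E and equate their E entries.
Rows 2 and 3 agree on B; apply B→A, C and equate their A, C entries.
Rows 2 and 3 agree on A; apply A→E and equate their E entries.
Rows 2 and 3 agree on A, B, E; apply A, B, E→F and equate their F entries.
Row 3 is now all distinguished symbols — the join is lossless.

Yes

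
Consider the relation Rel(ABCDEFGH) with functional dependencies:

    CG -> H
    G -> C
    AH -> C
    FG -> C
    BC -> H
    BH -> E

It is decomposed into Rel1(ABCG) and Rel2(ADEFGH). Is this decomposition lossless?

Common attributes: Rel1 ∩ Rel2 = {AG}.
Closure of {AG}: G → C applies, adding C; CG → H applies, adding H. So (AG)⁺ = {ACGH}.
The closure contains neither all of Rel1 = {ABCG} nor all of Rel2 = {ADEFGH}, so the common attributes are not a superkey of either fragment. The join is lossy.

No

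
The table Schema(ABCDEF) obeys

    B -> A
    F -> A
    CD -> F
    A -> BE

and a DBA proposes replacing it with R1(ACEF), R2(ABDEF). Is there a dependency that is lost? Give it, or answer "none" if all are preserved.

Check CD → F: no single fragment contains all of {CDF}, and the restricted closure of {CD} across the fragments never reaches {F}.
B → A is preserved.
F → A is preserved.
A → BE is preserved.

CD -> F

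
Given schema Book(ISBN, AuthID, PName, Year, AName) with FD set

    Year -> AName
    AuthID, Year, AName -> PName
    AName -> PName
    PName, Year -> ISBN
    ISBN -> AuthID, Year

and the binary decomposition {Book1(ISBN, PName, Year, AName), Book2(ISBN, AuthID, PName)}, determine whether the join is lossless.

Yes

Common attributes: Book1 ∩ Book2 = {ISBN, PName}.
Closure of {ISBN, PName}: ISBN → AuthID, Year applies, adding AuthID, Year; Year → AName applies, adding AName. So (ISBN, PName)⁺ = {ISBN, AuthID, PName, Year, AName}.
This closure contains every attribute of Book1, so Book1 ∩ Book2 → Book1. The join is lossless.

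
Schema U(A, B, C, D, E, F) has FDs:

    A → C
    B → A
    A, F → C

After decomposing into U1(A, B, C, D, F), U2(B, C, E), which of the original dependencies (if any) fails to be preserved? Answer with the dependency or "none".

A → C lies within U1.
B → A lies within U1.
A, F → C lies within U1.
Every dependency is enforceable on the fragments, so the decomposition is dependency-preserving.

none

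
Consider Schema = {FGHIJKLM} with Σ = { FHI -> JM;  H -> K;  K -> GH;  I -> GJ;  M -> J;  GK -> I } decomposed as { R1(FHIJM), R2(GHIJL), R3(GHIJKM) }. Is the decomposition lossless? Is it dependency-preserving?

Lossless test (chase): Rows 1 and 2 agree on H; apply H→K and equate their K entries. Rows 1 and 3 agree on H; apply H→K and equate their K entries. Rows 1 and 2 agree on K; apply K→GH and equate their GH entries. No row becomes fully distinguished — the join is lossy.
Dependency preservation: every FD's attributes lie within a single fragment, so each can be enforced locally — preserved.

lossy but dependency-preserving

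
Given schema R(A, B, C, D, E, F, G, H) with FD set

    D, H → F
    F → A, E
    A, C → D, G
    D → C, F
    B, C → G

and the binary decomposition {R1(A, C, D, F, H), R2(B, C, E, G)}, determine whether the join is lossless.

No

Common attributes: R1 ∩ R2 = {C}.
No dependency enlarges {C}, so (C)⁺ = {C}.
The closure contains neither all of R1 = {A, C, D, F, H} nor all of R2 = {B, C, E, G}, so the common attributes are not a superkey of either fragment. The join is lossy.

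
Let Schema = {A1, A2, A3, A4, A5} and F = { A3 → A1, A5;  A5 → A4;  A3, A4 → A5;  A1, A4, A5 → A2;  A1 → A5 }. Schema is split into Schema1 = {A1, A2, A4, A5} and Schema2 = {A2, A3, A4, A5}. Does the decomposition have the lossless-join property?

Common attributes: Schema1 ∩ Schema2 = {A2, A4, A5}.
No dependency enlarges {A2, A4, A5}, so (A2, A4, A5)⁺ = {A2, A4, A5}.
The closure contains neither all of Schema1 = {A1, A2, A4, A5} nor all of Schema2 = {A2, A3, A4, A5}, so the common attributes are not a superkey of either fragment. The join is lossy.

No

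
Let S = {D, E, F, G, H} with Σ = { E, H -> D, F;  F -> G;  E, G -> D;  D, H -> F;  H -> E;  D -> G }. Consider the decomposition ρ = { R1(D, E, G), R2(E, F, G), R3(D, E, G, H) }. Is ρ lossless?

Chase test. Columns are D, E, F, G, H; row i has aⱼ where attribute j ∈ Ri, else bᵢⱼ.
Initial tableau (one row per fragment):
  row 1: a1 a2 b13 a4 b15
  row 2: b21 a2 a3 a4 b25
  row 3: a1 a2 b33 a4 a5
Rows 1 and 2 agree on E, G; apply E, G→D and equate their D entries.
No row becomes fully distinguished — the join is lossy.

No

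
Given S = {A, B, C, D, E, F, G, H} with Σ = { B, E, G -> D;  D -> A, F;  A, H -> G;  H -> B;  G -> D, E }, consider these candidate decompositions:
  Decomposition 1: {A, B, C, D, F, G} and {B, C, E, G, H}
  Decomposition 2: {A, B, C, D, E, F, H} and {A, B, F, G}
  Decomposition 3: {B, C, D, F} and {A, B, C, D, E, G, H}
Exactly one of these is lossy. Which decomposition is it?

Decomposition 2

Decomposition 1: common = {B, C, G}, closure = {A, B, C, D, E, F, G} → lossless.
Decomposition 2: common = {A, B, F}, closure = {A, B, F} → lossy.
Decomposition 3: common = {B, C, D}, closure = {A, B, C, D, F} → lossless.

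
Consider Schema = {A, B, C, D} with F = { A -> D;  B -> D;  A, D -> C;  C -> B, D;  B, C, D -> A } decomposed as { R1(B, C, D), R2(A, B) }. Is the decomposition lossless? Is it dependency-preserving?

lossy and not dependency-preserving

Lossless test: (B)⁺ = {B, D}, which is a superkey of neither fragment — lossy.
Dependency preservation: the restricted closure of {A, D} across the fragments never reaches {C}, so A, D → C cannot be enforced without a join — not preserved.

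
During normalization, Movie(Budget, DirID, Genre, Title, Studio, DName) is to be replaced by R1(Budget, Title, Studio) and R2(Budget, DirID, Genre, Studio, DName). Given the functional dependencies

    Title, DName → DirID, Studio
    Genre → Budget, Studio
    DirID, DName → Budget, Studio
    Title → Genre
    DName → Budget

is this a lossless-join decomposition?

No

Common attributes: R1 ∩ R2 = {Budget, Studio}.
No dependency enlarges {Budget, Studio}, so (Budget, Studio)⁺ = {Budget, Studio}.
The closure contains neither all of R1 = {Budget, Title, Studio} nor all of R2 = {Budget, DirID, Genre, Studio, DName}, so the common attributes are not a superkey of either fragment. The join is lossy.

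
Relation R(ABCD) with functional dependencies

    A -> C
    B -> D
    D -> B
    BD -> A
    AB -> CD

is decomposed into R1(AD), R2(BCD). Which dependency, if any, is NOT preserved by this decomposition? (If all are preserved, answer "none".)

A -> C

Check A → C: no single fragment contains all of {AC}, and the restricted closure of {A} across the fragments never reaches {C}.
B → D is preserved.
D → B is preserved.
BD → A is preserved.
AB → CD is preserved.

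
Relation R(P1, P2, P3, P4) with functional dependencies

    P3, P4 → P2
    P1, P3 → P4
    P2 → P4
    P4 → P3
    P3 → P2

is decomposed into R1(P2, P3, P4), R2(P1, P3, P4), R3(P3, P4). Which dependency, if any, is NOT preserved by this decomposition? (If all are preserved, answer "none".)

P3, P4 → P2 lies within R1.
P1, P3 → P4 lies within R2.
P2 → P4 lies within R1.
P4 → P3 lies within R1.
P3 → P2 lies within R1.
Every dependency is enforceable on the fragments, so the decomposition is dependency-preserving.

none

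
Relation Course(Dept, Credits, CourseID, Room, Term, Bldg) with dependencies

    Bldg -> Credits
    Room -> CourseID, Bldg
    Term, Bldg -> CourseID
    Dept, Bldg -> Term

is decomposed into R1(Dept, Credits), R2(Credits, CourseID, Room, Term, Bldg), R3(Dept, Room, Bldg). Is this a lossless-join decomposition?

No

Chase test. Columns are Dept, Credits, CourseID, Room, Term, Bldg; row i has aⱼ where attribute j ∈ Ri, else bᵢⱼ.
Initial tableau (one row per fragment):
  row 1: a1 a2 b13 b14 b15 b16
  row 2: b21 a2 a3 a4 a5 a6
  row 3: a1 b32 b33 a4 b35 a6
Rows 2 and 3 agree on Bldg; apply Bldg→Credits and equate their Credits entries.
Rows 2 and 3 agree on Room; apply Room→CourseID, Bldg and equate their CourseID, Bldg entries.
No row becomes fully distinguished — the join is lossy.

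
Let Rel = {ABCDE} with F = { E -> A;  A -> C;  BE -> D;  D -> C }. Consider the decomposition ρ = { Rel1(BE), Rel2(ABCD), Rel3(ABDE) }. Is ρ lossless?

Chase test. Columns are ABCDE; row i has aⱼ where attribute j ∈ Reli, else bᵢⱼ.
Initial tableau (one row per fragment):
  row 1: b11 a2 b13 b14 a5
  row 2: a1 a2 a3 a4 b25
  row 3: a1 a2 b33 a4 a5
Rows 1 and 3 agree on E; apply E→A and equate their A entries.
Rows 1 and 2 agree on A; apply A→C and equate their C entries.
Rows 1 and 3 agree on A; apply A→C and equate their C entries.
Rows 1 and 3 agree on BE; apply BE→D and equate their D entries.
Row 1 is now all distinguished symbols — the join is lossless.

Yes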